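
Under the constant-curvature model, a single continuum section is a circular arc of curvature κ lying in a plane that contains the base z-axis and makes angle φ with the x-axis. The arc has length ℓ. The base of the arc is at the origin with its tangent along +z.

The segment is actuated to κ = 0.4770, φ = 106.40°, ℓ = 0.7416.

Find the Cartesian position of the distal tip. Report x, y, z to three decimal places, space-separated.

θ = κ·ℓ = 0.4770 × 0.7416 = 0.35374 rad
ρ = (1 − cos θ)/κ = (1 − 0.93808)/0.4770 = 0.12981
z = sin θ / κ = 0.34641/0.4770 = 0.72623
x = ρ cos φ = 0.12981 × cos(106.40°) = -0.03665
y = ρ sin φ = 0.12981 × sin(106.40°) = 0.12452

-0.037 0.125 0.726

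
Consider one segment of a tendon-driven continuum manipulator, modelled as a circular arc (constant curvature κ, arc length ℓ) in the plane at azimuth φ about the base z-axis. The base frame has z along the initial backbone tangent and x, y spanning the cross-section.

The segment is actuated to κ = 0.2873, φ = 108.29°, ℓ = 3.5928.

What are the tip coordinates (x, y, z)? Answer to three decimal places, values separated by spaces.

-0.532 1.610 2.988

θ = κ·ℓ = 0.2873 × 3.5928 = 1.03221 rad
ρ = (1 − cos θ)/κ = (1 − 0.51292)/0.2873 = 1.69536
z = sin θ / κ = 0.85844/0.2873 = 2.98794
x = ρ cos φ = 1.69536 × cos(108.29°) = -0.53205
y = ρ sin φ = 1.69536 × sin(108.29°) = 1.60972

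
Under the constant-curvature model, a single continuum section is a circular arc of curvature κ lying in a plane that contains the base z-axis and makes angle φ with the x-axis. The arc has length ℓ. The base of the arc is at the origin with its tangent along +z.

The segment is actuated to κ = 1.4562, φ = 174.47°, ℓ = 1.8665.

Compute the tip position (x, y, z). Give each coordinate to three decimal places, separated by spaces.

-1.307 0.127 0.282

θ = κ·ℓ = 1.4562 × 1.8665 = 2.71800 rad
ρ = (1 − cos θ)/κ = (1 − -0.91162)/1.4562 = 1.31274
z = sin θ / κ = 0.41104/1.4562 = 0.28227
x = ρ cos φ = 1.31274 × cos(174.47°) = -1.30663
y = ρ sin φ = 1.31274 × sin(174.47°) = 0.12651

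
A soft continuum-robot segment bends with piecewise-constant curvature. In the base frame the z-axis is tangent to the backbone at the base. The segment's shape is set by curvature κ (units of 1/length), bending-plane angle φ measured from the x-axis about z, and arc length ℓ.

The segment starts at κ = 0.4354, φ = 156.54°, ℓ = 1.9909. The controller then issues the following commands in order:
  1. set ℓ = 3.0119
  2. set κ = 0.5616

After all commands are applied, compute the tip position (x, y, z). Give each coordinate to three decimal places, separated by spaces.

initial: κ=0.4354, φ=156.54°, ℓ=1.9909
cmd 1: set ℓ=3.0119 → (κ,φ,ℓ)=(0.4354,156.54°,3.0119) → tip=(-1.5664,0.6798,2.2199)
cmd 2: set κ=0.5616 → (κ,φ,ℓ)=(0.5616,156.54°,3.0119) → tip=(-1.8301,0.7942,1.7677)

-1.830 0.794 1.768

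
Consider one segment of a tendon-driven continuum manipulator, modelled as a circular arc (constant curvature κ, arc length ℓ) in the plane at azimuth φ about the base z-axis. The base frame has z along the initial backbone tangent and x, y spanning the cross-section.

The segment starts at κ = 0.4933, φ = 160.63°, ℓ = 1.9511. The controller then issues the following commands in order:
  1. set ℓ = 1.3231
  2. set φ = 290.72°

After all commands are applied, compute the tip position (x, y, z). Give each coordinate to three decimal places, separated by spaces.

0.147 -0.390 1.231

initial: κ=0.4933, φ=160.63°, ℓ=1.9511
cmd 1: set ℓ=1.3231 → (κ,φ,ℓ)=(0.4933,160.63°,1.3231) → tip=(-0.3931,0.1382,1.2311)
cmd 2: set φ=290.72° → (κ,φ,ℓ)=(0.4933,290.72°,1.3231) → tip=(0.1474,-0.3897,1.2311)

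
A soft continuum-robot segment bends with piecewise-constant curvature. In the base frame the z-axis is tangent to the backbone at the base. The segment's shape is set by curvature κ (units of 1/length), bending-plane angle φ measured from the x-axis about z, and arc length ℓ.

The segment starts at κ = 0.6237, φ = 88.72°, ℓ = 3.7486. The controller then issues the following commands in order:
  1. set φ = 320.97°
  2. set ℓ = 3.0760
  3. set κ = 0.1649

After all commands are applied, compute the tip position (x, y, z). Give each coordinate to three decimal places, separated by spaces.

0.593 -0.481 2.946

initial: κ=0.6237, φ=88.72°, ℓ=3.7486
cmd 1: set φ=320.97° → (κ,φ,ℓ)=(0.6237,320.97°,3.7486) → tip=(2.1100,-1.7105,1.1542)
cmd 2: set ℓ=3.0760 → (κ,φ,ℓ)=(0.6237,320.97°,3.0760) → tip=(1.6699,-1.3537,1.5074)
cmd 3: set κ=0.1649 → (κ,φ,ℓ)=(0.1649,320.97°,3.0760) → tip=(0.5931,-0.4808,2.9458)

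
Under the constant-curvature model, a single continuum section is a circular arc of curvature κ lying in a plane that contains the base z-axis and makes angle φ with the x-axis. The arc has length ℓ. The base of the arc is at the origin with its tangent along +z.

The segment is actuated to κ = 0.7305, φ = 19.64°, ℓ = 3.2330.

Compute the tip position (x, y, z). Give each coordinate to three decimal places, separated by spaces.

θ = κ·ℓ = 0.7305 × 3.2330 = 2.36171 rad
ρ = (1 − cos θ)/κ = (1 − -0.71099)/0.7305 = 2.34222
z = sin θ / κ = 0.70320/0.7305 = 0.96263
x = ρ cos φ = 2.34222 × cos(19.64°) = 2.20596
y = ρ sin φ = 2.34222 × sin(19.64°) = 0.78724

2.206 0.787 0.963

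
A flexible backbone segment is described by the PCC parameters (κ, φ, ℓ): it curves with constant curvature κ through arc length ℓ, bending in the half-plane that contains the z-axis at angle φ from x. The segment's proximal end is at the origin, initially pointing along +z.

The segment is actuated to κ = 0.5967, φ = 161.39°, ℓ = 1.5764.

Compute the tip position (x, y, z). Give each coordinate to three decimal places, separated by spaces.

-0.652 0.220 1.354

θ = κ·ℓ = 0.5967 × 1.5764 = 0.94064 rad
ρ = (1 − cos θ)/κ = (1 − 0.58927)/0.5967 = 0.68833
z = sin θ / κ = 0.80793/0.5967 = 1.35400
x = ρ cos φ = 0.68833 × cos(161.39°) = -0.65234
y = ρ sin φ = 0.68833 × sin(161.39°) = 0.21966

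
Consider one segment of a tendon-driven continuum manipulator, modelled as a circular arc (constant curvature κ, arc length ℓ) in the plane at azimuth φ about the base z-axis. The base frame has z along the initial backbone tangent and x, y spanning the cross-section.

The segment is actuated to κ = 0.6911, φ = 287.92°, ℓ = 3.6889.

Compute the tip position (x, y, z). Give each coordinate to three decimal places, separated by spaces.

0.815 -2.519 0.808

θ = κ·ℓ = 0.6911 × 3.6889 = 2.54940 rad
ρ = (1 − cos θ)/κ = (1 − -0.82972)/0.6911 = 2.64754
z = sin θ / κ = 0.55818/0.6911 = 0.80767
x = ρ cos φ = 2.64754 × cos(287.92°) = 0.81462
y = ρ sin φ = 2.64754 × sin(287.92°) = -2.51910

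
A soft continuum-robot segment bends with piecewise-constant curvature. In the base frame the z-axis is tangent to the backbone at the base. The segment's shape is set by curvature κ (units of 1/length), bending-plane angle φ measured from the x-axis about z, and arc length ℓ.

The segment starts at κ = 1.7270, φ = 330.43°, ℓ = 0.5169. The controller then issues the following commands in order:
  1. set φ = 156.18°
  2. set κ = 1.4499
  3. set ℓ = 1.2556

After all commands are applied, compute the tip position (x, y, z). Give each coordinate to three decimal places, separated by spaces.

initial: κ=1.7270, φ=330.43°, ℓ=0.5169
cmd 1: set φ=156.18° → (κ,φ,ℓ)=(1.7270,156.18°,0.5169) → tip=(-0.1974,0.0872,0.4509)
cmd 2: set κ=1.4499 → (κ,φ,ℓ)=(1.4499,156.18°,0.5169) → tip=(-0.1691,0.0746,0.4699)
cmd 3: set ℓ=1.2556 → (κ,φ,ℓ)=(1.4499,156.18°,1.2556) → tip=(-0.7869,0.3474,0.6683)

-0.787 0.347 0.668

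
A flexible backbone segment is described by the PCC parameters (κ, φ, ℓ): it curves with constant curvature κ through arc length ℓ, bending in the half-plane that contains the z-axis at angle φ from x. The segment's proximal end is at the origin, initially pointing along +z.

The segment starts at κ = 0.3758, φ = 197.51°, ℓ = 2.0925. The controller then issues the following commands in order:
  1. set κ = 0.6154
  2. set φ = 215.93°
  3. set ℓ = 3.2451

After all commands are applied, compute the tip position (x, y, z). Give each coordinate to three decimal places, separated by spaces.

initial: κ=0.3758, φ=197.51°, ℓ=2.0925
cmd 1: set κ=0.6154 → (κ,φ,ℓ)=(0.6154,197.51°,2.0925) → tip=(-1.1168,-0.3524,1.5603)
cmd 2: set φ=215.93° → (κ,φ,ℓ)=(0.6154,215.93°,2.0925) → tip=(-0.9483,-0.6872,1.5603)
cmd 3: set ℓ=3.2451 → (κ,φ,ℓ)=(0.6154,215.93°,3.2451) → tip=(-1.8598,-1.3478,1.4796)

-1.860 -1.348 1.480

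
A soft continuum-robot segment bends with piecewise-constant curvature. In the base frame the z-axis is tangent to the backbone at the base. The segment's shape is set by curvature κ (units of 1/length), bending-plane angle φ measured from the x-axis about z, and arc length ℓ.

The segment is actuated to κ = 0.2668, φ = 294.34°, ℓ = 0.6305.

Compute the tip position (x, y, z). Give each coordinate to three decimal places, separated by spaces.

θ = κ·ℓ = 0.2668 × 0.6305 = 0.16822 rad
ρ = (1 − cos θ)/κ = (1 − 0.98588)/0.2668 = 0.05291
z = sin θ / κ = 0.16743/0.2668 = 0.62753
x = ρ cos φ = 0.05291 × cos(294.34°) = 0.02181
y = ρ sin φ = 0.05291 × sin(294.34°) = -0.04820

0.022 -0.048 0.628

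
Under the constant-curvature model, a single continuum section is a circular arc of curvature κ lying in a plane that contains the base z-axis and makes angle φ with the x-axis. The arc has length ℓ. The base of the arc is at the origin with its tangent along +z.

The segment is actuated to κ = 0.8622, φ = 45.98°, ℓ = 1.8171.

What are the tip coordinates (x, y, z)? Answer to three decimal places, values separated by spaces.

0.803 0.831 1.160

θ = κ·ℓ = 0.8622 × 1.8171 = 1.56670 rad
ρ = (1 − cos θ)/κ = (1 − 0.00409)/0.8622 = 1.15508
z = sin θ / κ = 0.99999/0.8622 = 1.15981
x = ρ cos φ = 1.15508 × cos(45.98°) = 0.80267
y = ρ sin φ = 1.15508 × sin(45.98°) = 0.83061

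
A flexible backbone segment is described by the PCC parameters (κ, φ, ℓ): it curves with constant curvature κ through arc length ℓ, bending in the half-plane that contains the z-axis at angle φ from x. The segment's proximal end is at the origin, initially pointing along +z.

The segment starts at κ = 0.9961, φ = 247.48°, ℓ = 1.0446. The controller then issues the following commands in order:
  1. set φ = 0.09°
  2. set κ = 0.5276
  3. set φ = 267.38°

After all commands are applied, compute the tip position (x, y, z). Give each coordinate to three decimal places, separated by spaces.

initial: κ=0.9961, φ=247.48°, ℓ=1.0446
cmd 1: set φ=0.09° → (κ,φ,ℓ)=(0.9961,0.09°,1.0446) → tip=(0.4962,0.0008,0.8660)
cmd 2: set κ=0.5276 → (κ,φ,ℓ)=(0.5276,0.09°,1.0446) → tip=(0.2806,0.0004,0.9925)
cmd 3: set φ=267.38° → (κ,φ,ℓ)=(0.5276,267.38°,1.0446) → tip=(-0.0128,-0.2803,0.9925)

-0.013 -0.280 0.993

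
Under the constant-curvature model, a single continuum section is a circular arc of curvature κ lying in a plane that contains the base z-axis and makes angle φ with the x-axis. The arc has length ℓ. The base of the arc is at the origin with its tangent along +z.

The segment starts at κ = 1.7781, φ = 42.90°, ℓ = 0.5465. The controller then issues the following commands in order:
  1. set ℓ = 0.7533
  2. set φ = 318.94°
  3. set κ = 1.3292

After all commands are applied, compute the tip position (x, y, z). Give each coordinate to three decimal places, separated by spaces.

initial: κ=1.7781, φ=42.90°, ℓ=0.5465
cmd 1: set ℓ=0.7533 → (κ,φ,ℓ)=(1.7781,42.90°,0.7533) → tip=(0.3175,0.2951,0.5474)
cmd 2: set φ=318.94° → (κ,φ,ℓ)=(1.7781,318.94°,0.7533) → tip=(0.3268,-0.2847,0.5474)
cmd 3: set κ=1.3292 → (κ,φ,ℓ)=(1.3292,318.94°,0.7533) → tip=(0.2614,-0.2277,0.6336)

0.261 -0.228 0.634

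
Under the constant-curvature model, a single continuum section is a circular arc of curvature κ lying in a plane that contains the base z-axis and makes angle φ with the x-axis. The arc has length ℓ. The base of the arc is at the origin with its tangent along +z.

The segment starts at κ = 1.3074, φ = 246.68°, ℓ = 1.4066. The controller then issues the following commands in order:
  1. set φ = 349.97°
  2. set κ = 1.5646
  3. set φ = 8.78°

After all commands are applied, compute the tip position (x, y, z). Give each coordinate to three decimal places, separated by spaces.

initial: κ=1.3074, φ=246.68°, ℓ=1.4066
cmd 1: set φ=349.97° → (κ,φ,ℓ)=(1.3074,349.97°,1.4066) → tip=(0.9528,-0.1685,0.7375)
cmd 2: set κ=1.5646 → (κ,φ,ℓ)=(1.5646,349.97°,1.4066) → tip=(1.0001,-0.1769,0.5165)
cmd 3: set φ=8.78° → (κ,φ,ℓ)=(1.5646,8.78°,1.4066) → tip=(1.0038,0.1550,0.5165)

1.004 0.155 0.516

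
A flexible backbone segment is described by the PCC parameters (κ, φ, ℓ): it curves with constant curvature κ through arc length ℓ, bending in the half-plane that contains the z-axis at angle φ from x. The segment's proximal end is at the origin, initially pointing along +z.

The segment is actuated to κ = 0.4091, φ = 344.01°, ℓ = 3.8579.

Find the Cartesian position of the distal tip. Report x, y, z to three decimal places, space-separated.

θ = κ·ℓ = 0.4091 × 3.8579 = 1.57827 rad
ρ = (1 − cos θ)/κ = (1 − -0.00747)/0.4091 = 2.46265
z = sin θ / κ = 0.99997/0.4091 = 2.44432
x = ρ cos φ = 2.46265 × cos(344.01°) = 2.36737
y = ρ sin φ = 2.46265 × sin(344.01°) = -0.67839

2.367 -0.678 2.444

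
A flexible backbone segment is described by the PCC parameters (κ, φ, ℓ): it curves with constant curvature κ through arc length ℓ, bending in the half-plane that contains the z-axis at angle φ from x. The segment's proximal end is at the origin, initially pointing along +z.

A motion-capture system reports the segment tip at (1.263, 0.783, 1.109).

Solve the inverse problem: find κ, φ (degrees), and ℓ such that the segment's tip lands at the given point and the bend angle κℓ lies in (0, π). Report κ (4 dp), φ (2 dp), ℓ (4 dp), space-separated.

0.8644 31.80 2.1509

ρ = √(x²+y²) = √(1.263² + 0.783²) = 1.48602
φ = atan2(y, x) mod 360° = atan2(0.783, 1.263) = 31.7969°
|p|² = ρ² + z² = 1.48602² + 1.109² = 3.43814
κ = 2ρ / |p|² = 2×1.48602 / 3.43814 = 0.86443
θ = 2·atan2(ρ, z) = 2·atan2(1.48602, 1.109) = 1.85935 rad
ℓ = θ/κ = 1.85935/0.86443 = 2.15095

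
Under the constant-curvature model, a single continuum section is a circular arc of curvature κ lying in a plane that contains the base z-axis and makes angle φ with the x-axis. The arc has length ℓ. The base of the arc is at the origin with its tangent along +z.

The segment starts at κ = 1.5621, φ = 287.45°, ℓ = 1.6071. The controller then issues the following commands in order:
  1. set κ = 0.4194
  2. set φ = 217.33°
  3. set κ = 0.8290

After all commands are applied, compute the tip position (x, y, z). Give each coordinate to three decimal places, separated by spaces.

-0.733 -0.559 1.172

initial: κ=1.5621, φ=287.45°, ℓ=1.6071
cmd 1: set κ=0.4194 → (κ,φ,ℓ)=(0.4194,287.45°,1.6071) → tip=(0.1564,-0.4974,1.4882)
cmd 2: set φ=217.33° → (κ,φ,ℓ)=(0.4194,217.33°,1.6071) → tip=(-0.4146,-0.3162,1.4882)
cmd 3: set κ=0.8290 → (κ,φ,ℓ)=(0.8290,217.33°,1.6071) → tip=(-0.7326,-0.5587,1.1721)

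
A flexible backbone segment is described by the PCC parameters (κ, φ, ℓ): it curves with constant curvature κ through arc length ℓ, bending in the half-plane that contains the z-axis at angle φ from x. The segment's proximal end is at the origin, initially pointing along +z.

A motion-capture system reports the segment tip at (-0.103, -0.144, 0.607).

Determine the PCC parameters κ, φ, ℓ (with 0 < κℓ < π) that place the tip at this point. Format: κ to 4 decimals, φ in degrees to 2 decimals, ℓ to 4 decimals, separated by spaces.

ρ = √(x²+y²) = √(-0.103² + -0.144²) = 0.17705
φ = atan2(y, x) mod 360° = atan2(-0.144, -0.103) = 234.4247°
|p|² = ρ² + z² = 0.17705² + 0.607² = 0.39979
κ = 2ρ / |p|² = 2×0.17705 / 0.39979 = 0.88568
θ = 2·atan2(ρ, z) = 2·atan2(0.17705, 0.607) = 0.56760 rad
ℓ = θ/κ = 0.56760/0.88568 = 0.64086

0.8857 234.42 0.6409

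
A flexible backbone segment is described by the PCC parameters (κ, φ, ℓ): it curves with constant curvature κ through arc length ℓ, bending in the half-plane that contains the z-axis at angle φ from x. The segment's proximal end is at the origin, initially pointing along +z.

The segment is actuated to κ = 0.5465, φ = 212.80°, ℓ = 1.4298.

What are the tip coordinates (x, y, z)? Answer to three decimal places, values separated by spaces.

θ = κ·ℓ = 0.5465 × 1.4298 = 0.78139 rad
ρ = (1 − cos θ)/κ = (1 − 0.70994)/0.5465 = 0.53076
z = sin θ / κ = 0.70426/0.5465 = 1.28868
x = ρ cos φ = 0.53076 × cos(212.80°) = -0.44614
y = ρ sin φ = 0.53076 × sin(212.80°) = -0.28752

-0.446 -0.288 1.289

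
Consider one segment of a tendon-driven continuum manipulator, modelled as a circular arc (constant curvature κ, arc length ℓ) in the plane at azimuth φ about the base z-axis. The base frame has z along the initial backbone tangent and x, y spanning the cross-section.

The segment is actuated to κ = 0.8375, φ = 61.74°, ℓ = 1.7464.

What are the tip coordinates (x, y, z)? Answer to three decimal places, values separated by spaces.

0.504 0.938 1.187

θ = κ·ℓ = 0.8375 × 1.7464 = 1.46261 rad
ρ = (1 − cos θ)/κ = (1 − 0.10798)/0.8375 = 1.06510
z = sin θ / κ = 0.99415/0.8375 = 1.18705
x = ρ cos φ = 1.06510 × cos(61.74°) = 0.50430
y = ρ sin φ = 1.06510 × sin(61.74°) = 0.93815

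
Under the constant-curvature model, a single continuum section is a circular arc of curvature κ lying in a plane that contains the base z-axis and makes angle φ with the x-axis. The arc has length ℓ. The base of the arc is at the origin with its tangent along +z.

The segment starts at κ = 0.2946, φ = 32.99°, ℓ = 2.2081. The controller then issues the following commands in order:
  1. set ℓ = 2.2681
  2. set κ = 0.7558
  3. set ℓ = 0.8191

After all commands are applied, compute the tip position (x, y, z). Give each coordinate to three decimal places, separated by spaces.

initial: κ=0.2946, φ=32.99°, ℓ=2.2081
cmd 1: set ℓ=2.2681 → (κ,φ,ℓ)=(0.2946,32.99°,2.2681) → tip=(0.6123,0.3975,2.1031)
cmd 2: set κ=0.7558 → (κ,φ,ℓ)=(0.7558,32.99°,2.2681) → tip=(1.2684,0.8234,1.3095)
cmd 3: set ℓ=0.8191 → (κ,φ,ℓ)=(0.7558,32.99°,0.8191) → tip=(0.2060,0.1337,0.7678)

0.206 0.134 0.768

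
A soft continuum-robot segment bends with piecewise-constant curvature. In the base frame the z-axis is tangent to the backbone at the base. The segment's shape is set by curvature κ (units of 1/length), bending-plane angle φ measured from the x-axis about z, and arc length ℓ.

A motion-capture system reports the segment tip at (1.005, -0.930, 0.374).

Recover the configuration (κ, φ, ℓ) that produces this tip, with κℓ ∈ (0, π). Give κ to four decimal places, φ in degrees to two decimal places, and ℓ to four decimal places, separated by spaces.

1.3592 317.22 1.9190

ρ = √(x²+y²) = √(1.005² + -0.930²) = 1.36928
φ = atan2(y, x) mod 360° = atan2(-0.930, 1.005) = 317.2197°
|p|² = ρ² + z² = 1.36928² + 0.374² = 2.01480
κ = 2ρ / |p|² = 2×1.36928 / 2.01480 = 1.35922
θ = 2·atan2(ρ, z) = 2·atan2(1.36928, 0.374) = 2.60833 rad
ℓ = θ/κ = 2.60833/1.35922 = 1.91899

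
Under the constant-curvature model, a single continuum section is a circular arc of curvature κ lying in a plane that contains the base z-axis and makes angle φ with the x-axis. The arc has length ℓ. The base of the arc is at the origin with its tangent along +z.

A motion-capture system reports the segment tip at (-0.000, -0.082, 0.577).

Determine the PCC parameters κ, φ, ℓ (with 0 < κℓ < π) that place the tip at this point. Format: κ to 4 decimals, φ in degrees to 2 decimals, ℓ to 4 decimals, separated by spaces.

ρ = √(x²+y²) = √(-0.000² + -0.082²) = 0.08200
φ = atan2(y, x) mod 360° = atan2(-0.082, -0.000) = 270.0000°
|p|² = ρ² + z² = 0.08200² + 0.577² = 0.33965
κ = 2ρ / |p|² = 2×0.08200 / 0.33965 = 0.48285
θ = 2·atan2(ρ, z) = 2·atan2(0.08200, 0.577) = 0.28234 rad
ℓ = θ/κ = 0.28234/0.48285 = 0.58474

0.4828 270.00 0.5847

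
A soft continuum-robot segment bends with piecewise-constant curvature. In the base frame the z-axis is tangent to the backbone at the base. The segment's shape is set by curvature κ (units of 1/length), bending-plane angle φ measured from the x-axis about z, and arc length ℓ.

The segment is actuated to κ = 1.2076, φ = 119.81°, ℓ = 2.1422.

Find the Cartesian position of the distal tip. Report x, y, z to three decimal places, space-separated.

-0.762 1.329 0.436

θ = κ·ℓ = 1.2076 × 2.1422 = 2.58692 rad
ρ = (1 − cos θ)/κ = (1 − -0.85007)/1.2076 = 1.53202
z = sin θ / κ = 0.52666/1.2076 = 0.43612
x = ρ cos φ = 1.53202 × cos(119.81°) = -0.76161
y = ρ sin φ = 1.53202 × sin(119.81°) = 1.32931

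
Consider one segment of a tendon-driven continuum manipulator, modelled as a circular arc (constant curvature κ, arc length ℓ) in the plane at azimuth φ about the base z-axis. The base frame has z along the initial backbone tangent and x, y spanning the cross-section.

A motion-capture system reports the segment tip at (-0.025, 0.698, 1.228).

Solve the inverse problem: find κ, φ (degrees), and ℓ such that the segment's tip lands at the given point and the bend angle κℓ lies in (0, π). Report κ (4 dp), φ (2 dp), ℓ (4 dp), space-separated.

0.6999 92.05 1.4777

ρ = √(x²+y²) = √(-0.025² + 0.698²) = 0.69845
φ = atan2(y, x) mod 360° = atan2(0.698, -0.025) = 92.0513°
|p|² = ρ² + z² = 0.69845² + 1.228² = 1.99581
κ = 2ρ / |p|² = 2×0.69845 / 1.99581 = 0.69991
θ = 2·atan2(ρ, z) = 2·atan2(0.69845, 1.228) = 1.03428 rad
ℓ = θ/κ = 1.03428/0.69991 = 1.47772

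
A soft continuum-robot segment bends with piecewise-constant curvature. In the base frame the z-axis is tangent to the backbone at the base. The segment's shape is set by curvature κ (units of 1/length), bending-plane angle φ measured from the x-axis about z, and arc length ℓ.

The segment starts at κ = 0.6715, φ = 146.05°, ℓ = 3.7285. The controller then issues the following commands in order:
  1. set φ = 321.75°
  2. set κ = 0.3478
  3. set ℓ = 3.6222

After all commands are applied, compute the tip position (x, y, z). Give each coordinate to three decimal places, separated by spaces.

initial: κ=0.6715, φ=146.05°, ℓ=3.7285
cmd 1: set φ=321.75° → (κ,φ,ℓ)=(0.6715,321.75°,3.7285) → tip=(2.1090,-1.6626,0.8868)
cmd 2: set κ=0.3478 → (κ,φ,ℓ)=(0.3478,321.75°,3.7285) → tip=(1.6469,-1.2983,2.7679)
cmd 3: set ℓ=3.6222 → (κ,φ,ℓ)=(0.3478,321.75°,3.6222) → tip=(1.5670,-1.2353,2.7373)

1.567 -1.235 2.737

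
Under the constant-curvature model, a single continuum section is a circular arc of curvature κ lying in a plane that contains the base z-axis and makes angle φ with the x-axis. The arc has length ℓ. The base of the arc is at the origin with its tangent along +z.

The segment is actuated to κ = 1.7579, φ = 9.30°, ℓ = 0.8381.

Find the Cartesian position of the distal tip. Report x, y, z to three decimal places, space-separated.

0.507 0.083 0.566

θ = κ·ℓ = 1.7579 × 0.8381 = 1.47330 rad
ρ = (1 − cos θ)/κ = (1 − 0.09735)/1.7579 = 0.51348
z = sin θ / κ = 0.99525/1.7579 = 0.56616
x = ρ cos φ = 0.51348 × cos(9.30°) = 0.50673
y = ρ sin φ = 0.51348 × sin(9.30°) = 0.08298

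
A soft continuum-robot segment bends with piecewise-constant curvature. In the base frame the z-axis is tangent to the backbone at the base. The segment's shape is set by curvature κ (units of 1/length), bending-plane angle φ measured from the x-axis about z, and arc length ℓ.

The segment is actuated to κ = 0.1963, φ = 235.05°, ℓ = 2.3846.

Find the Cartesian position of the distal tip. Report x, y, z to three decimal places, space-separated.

θ = κ·ℓ = 0.1963 × 2.3846 = 0.46810 rad
ρ = (1 − cos θ)/κ = (1 − 0.89243)/0.1963 = 0.54800
z = sin θ / κ = 0.45119/0.1963 = 2.29847
x = ρ cos φ = 0.54800 × cos(235.05°) = -0.31393
y = ρ sin φ = 0.54800 × sin(235.05°) = -0.44917

-0.314 -0.449 2.298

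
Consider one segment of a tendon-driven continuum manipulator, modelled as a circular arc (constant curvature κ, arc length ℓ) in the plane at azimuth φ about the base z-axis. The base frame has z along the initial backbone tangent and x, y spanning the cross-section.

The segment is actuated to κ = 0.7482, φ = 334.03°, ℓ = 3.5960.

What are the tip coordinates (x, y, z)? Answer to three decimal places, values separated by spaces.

2.283 -1.112 0.583

θ = κ·ℓ = 0.7482 × 3.5960 = 2.69053 rad
ρ = (1 − cos θ)/κ = (1 − -0.89998)/0.7482 = 2.53941
z = sin θ / κ = 0.43592/0.7482 = 0.58263
x = ρ cos φ = 2.53941 × cos(334.03°) = 2.28299
y = ρ sin φ = 2.53941 × sin(334.03°) = -1.11201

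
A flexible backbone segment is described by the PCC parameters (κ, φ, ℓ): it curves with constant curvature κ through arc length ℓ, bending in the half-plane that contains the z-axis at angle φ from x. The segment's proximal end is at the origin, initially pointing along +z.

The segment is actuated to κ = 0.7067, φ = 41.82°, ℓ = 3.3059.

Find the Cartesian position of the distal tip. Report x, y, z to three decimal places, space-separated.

1.785 1.597 1.020

θ = κ·ℓ = 0.7067 × 3.3059 = 2.33628 rad
ρ = (1 − cos θ)/κ = (1 − -0.69289)/0.7067 = 2.39548
z = sin θ / κ = 0.72105/0.7067 = 1.02030
x = ρ cos φ = 2.39548 × cos(41.82°) = 1.78522
y = ρ sin φ = 2.39548 × sin(41.82°) = 1.59729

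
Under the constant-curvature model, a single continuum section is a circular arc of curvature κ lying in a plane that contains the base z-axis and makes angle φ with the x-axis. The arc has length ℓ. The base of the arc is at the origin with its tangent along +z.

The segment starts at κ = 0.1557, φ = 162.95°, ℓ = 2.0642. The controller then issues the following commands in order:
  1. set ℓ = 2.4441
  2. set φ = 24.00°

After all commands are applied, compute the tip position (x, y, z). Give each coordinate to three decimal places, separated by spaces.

0.420 0.187 2.386

initial: κ=0.1557, φ=162.95°, ℓ=2.0642
cmd 1: set ℓ=2.4441 → (κ,φ,ℓ)=(0.1557,162.95°,2.4441) → tip=(-0.4393,0.1347,2.3855)
cmd 2: set φ=24.00° → (κ,φ,ℓ)=(0.1557,24.00°,2.4441) → tip=(0.4197,0.1869,2.3855)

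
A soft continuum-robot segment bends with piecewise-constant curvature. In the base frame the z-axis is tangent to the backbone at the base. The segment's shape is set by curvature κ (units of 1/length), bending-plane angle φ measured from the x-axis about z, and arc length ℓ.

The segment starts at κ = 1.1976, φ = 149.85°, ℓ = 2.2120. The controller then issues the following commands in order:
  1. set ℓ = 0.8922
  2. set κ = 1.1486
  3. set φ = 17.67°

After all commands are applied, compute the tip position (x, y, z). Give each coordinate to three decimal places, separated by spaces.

0.399 0.127 0.744

initial: κ=1.1976, φ=149.85°, ℓ=2.2120
cmd 1: set ℓ=0.8922 → (κ,φ,ℓ)=(1.1976,149.85°,0.8922) → tip=(-0.3744,0.2175,0.7319)
cmd 2: set κ=1.1486 → (κ,φ,ℓ)=(1.1486,149.85°,0.8922) → tip=(-0.3619,0.2102,0.7440)
cmd 3: set φ=17.67° → (κ,φ,ℓ)=(1.1486,17.67°,0.8922) → tip=(0.3988,0.1270,0.7440)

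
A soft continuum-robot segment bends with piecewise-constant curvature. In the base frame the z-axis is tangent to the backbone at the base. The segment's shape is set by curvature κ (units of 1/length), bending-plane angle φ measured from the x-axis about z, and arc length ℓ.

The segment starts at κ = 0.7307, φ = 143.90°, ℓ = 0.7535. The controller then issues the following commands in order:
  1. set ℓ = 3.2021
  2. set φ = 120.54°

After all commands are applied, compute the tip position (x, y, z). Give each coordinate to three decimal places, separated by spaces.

-1.179 1.998 0.983

initial: κ=0.7307, φ=143.90°, ℓ=0.7535
cmd 1: set ℓ=3.2021 → (κ,φ,ℓ)=(0.7307,143.90°,3.2021) → tip=(-1.8747,1.3671,0.9835)
cmd 2: set φ=120.54° → (κ,φ,ℓ)=(0.7307,120.54°,3.2021) → tip=(-1.1790,1.9984,0.9835)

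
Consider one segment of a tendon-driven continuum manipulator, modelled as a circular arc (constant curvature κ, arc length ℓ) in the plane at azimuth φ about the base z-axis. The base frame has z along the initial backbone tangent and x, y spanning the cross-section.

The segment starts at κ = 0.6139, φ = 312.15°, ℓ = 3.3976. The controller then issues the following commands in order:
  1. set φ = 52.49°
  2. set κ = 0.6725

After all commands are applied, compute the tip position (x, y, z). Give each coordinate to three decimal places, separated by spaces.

1.498 1.952 1.124

initial: κ=0.6139, φ=312.15°, ℓ=3.3976
cmd 1: set φ=52.49° → (κ,φ,ℓ)=(0.6139,52.49°,3.3976) → tip=(1.4804,1.9286,1.4177)
cmd 2: set κ=0.6725 → (κ,φ,ℓ)=(0.6725,52.49°,3.3976) → tip=(1.4984,1.9521,1.1237)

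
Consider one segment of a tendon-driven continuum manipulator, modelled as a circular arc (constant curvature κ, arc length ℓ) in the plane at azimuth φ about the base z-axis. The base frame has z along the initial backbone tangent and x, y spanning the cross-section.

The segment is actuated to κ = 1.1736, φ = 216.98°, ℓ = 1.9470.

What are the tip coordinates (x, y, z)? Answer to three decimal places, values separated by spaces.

θ = κ·ℓ = 1.1736 × 1.9470 = 2.28500 rad
ρ = (1 − cos θ)/κ = (1 − -0.65502)/1.1736 = 1.41020
z = sin θ / κ = 0.75562/1.1736 = 0.64384
x = ρ cos φ = 1.41020 × cos(216.98°) = -1.12654
y = ρ sin φ = 1.41020 × sin(216.98°) = -0.84829

-1.127 -0.848 0.644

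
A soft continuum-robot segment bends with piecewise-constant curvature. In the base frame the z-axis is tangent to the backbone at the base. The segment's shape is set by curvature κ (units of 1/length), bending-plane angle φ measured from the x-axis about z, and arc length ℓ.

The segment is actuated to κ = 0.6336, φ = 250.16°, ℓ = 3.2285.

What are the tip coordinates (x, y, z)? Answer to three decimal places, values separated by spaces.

-0.781 -2.163 1.404

θ = κ·ℓ = 0.6336 × 3.2285 = 2.04558 rad
ρ = (1 − cos θ)/κ = (1 − -0.45714)/0.6336 = 2.29979
z = sin θ / κ = 0.88939/0.6336 = 1.40371
x = ρ cos φ = 2.29979 × cos(250.16°) = -0.78053
y = ρ sin φ = 2.29979 × sin(250.16°) = -2.16328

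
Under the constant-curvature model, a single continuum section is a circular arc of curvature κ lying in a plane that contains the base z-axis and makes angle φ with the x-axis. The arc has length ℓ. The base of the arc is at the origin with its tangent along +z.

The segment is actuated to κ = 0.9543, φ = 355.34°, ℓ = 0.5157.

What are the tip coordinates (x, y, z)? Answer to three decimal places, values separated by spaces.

θ = κ·ℓ = 0.9543 × 0.5157 = 0.49213 rad
ρ = (1 − cos θ)/κ = (1 − 0.88133)/0.9543 = 0.12436
z = sin θ / κ = 0.47251/0.9543 = 0.49513
x = ρ cos φ = 0.12436 × cos(355.34°) = 0.12394
y = ρ sin φ = 0.12436 × sin(355.34°) = -0.01010

0.124 -0.010 0.495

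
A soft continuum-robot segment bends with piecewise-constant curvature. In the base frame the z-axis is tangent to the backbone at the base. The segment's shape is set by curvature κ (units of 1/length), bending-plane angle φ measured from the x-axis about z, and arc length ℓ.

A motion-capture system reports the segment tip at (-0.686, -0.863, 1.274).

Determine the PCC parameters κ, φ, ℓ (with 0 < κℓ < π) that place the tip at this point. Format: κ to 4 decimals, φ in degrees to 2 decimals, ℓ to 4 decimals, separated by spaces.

0.7768 231.52 1.8366

ρ = √(x²+y²) = √(-0.686² + -0.863²) = 1.10244
φ = atan2(y, x) mod 360° = atan2(-0.863, -0.686) = 231.5188°
|p|² = ρ² + z² = 1.10244² + 1.274² = 2.83844
κ = 2ρ / |p|² = 2×1.10244 / 2.83844 = 0.77679
θ = 2·atan2(ρ, z) = 2·atan2(1.10244, 1.274) = 1.42666 rad
ℓ = θ/κ = 1.42666/0.77679 = 1.83661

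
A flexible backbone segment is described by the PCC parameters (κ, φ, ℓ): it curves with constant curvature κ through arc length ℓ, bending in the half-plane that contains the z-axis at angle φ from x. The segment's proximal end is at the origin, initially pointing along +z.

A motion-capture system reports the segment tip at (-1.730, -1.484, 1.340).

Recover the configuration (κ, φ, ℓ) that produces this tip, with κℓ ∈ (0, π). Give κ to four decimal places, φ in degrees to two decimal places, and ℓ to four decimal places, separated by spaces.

ρ = √(x²+y²) = √(-1.730² + -1.484²) = 2.27929
φ = atan2(y, x) mod 360° = atan2(-1.484, -1.730) = 220.6231°
|p|² = ρ² + z² = 2.27929² + 1.340² = 6.99076
κ = 2ρ / |p|² = 2×2.27929 / 6.99076 = 0.65209
θ = 2·atan2(ρ, z) = 2·atan2(2.27929, 1.340) = 2.07864 rad
ℓ = θ/κ = 2.07864/0.65209 = 3.18767

0.6521 220.62 3.1877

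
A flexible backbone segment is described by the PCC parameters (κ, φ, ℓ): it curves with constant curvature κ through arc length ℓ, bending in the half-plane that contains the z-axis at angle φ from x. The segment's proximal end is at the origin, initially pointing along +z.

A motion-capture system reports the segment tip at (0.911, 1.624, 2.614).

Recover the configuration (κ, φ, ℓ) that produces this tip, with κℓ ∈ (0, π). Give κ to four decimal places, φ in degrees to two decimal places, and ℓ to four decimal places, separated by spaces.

ρ = √(x²+y²) = √(0.911² + 1.624²) = 1.86207
φ = atan2(y, x) mod 360° = atan2(1.624, 0.911) = 60.7093°
|p|² = ρ² + z² = 1.86207² + 2.614² = 10.30029
κ = 2ρ / |p|² = 2×1.86207 / 10.30029 = 0.36156
θ = 2·atan2(ρ, z) = 2·atan2(1.86207, 2.614) = 1.23793 rad
ℓ = θ/κ = 1.23793/0.36156 = 3.42388

0.3616 60.71 3.4239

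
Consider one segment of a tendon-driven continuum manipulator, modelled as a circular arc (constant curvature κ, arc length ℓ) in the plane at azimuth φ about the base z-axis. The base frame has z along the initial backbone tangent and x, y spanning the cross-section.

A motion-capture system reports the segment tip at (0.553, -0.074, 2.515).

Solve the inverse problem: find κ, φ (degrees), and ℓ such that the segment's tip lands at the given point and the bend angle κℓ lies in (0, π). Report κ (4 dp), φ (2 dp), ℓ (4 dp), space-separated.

0.1681 352.38 2.5967

ρ = √(x²+y²) = √(0.553² + -0.074²) = 0.55793
φ = atan2(y, x) mod 360° = atan2(-0.074, 0.553) = 352.3782°
|p|² = ρ² + z² = 0.55793² + 2.515² = 6.63651
κ = 2ρ / |p|² = 2×0.55793 / 6.63651 = 0.16814
θ = 2·atan2(ρ, z) = 2·atan2(0.55793, 2.515) = 0.43661 rad
ℓ = θ/κ = 0.43661/0.16814 = 2.59672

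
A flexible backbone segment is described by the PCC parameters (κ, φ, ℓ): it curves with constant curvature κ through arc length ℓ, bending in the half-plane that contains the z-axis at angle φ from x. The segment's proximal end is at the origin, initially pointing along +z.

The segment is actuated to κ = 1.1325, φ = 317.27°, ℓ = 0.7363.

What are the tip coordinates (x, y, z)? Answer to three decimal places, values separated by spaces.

0.213 -0.197 0.654

θ = κ·ℓ = 1.1325 × 0.7363 = 0.83386 rad
ρ = (1 − cos θ)/κ = (1 − 0.67202)/1.1325 = 0.28960
z = sin θ / κ = 0.74053/1.1325 = 0.65389
x = ρ cos φ = 0.28960 × cos(317.27°) = 0.21273
y = ρ sin φ = 0.28960 × sin(317.27°) = -0.19651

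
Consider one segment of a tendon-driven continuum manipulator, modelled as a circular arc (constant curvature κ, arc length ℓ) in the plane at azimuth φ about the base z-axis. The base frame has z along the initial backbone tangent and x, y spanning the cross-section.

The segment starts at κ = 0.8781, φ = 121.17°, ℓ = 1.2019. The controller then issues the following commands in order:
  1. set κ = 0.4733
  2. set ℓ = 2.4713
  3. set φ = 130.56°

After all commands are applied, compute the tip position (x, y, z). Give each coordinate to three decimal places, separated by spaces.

initial: κ=0.8781, φ=121.17°, ℓ=1.2019
cmd 1: set κ=0.4733 → (κ,φ,ℓ)=(0.4733,121.17°,1.2019) → tip=(-0.1722,0.2847,1.1381)
cmd 2: set ℓ=2.4713 → (κ,φ,ℓ)=(0.4733,121.17°,2.4713) → tip=(-0.6666,1.1019,1.9451)
cmd 3: set φ=130.56° → (κ,φ,ℓ)=(0.4733,130.56°,2.4713) → tip=(-0.8374,0.9784,1.9451)

-0.837 0.978 1.945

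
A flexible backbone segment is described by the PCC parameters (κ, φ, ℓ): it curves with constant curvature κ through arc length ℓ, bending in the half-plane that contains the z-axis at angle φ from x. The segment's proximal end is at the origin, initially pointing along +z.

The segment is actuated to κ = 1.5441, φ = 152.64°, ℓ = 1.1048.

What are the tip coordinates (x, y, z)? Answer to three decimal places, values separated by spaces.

θ = κ·ℓ = 1.5441 × 1.1048 = 1.70592 rad
ρ = (1 − cos θ)/κ = (1 − -0.13471)/1.5441 = 0.73487
z = sin θ / κ = 0.99088/1.5441 = 0.64172
x = ρ cos φ = 0.73487 × cos(152.64°) = -0.65267
y = ρ sin φ = 0.73487 × sin(152.64°) = 0.33773

-0.653 0.338 0.642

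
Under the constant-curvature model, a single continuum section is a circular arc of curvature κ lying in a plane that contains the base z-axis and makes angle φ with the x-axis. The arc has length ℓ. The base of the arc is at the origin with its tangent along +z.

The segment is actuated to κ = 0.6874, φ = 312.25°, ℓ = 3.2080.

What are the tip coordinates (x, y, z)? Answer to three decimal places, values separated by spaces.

1.558 -1.715 1.172

θ = κ·ℓ = 0.6874 × 3.2080 = 2.20518 rad
ρ = (1 − cos θ)/κ = (1 − -0.59268)/0.6874 = 2.31696
z = sin θ / κ = 0.80544/0.6874 = 1.17172
x = ρ cos φ = 2.31696 × cos(312.25°) = 1.55785
y = ρ sin φ = 2.31696 × sin(312.25°) = -1.71506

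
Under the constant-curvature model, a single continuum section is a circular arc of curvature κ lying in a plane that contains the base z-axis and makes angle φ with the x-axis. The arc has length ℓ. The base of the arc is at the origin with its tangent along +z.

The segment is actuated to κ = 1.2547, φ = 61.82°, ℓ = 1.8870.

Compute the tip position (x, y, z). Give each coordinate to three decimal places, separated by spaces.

0.646 1.205 0.557

θ = κ·ℓ = 1.2547 × 1.8870 = 2.36762 rad
ρ = (1 − cos θ)/κ = (1 − -0.71514)/1.2547 = 1.36697
z = sin θ / κ = 0.69898/1.2547 = 0.55709
x = ρ cos φ = 1.36697 × cos(61.82°) = 0.64554
y = ρ sin φ = 1.36697 × sin(61.82°) = 1.20494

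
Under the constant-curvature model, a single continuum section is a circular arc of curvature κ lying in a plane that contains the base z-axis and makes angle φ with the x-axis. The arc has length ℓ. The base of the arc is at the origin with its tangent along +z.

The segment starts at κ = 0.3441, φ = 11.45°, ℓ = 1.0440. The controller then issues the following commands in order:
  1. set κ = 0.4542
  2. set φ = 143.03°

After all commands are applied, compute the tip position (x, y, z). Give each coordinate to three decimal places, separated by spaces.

-0.194 0.146 1.005

initial: κ=0.3441, φ=11.45°, ℓ=1.0440
cmd 1: set κ=0.4542 → (κ,φ,ℓ)=(0.4542,11.45°,1.0440) → tip=(0.2381,0.0482,1.0053)
cmd 2: set φ=143.03° → (κ,φ,ℓ)=(0.4542,143.03°,1.0440) → tip=(-0.1941,0.1461,1.0053)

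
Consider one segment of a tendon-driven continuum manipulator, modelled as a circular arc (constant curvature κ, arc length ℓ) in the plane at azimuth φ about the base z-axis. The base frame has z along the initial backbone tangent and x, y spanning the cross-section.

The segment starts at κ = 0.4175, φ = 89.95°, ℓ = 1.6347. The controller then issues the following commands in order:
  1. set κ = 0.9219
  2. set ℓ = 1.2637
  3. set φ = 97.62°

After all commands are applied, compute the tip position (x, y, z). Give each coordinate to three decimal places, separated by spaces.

initial: κ=0.4175, φ=89.95°, ℓ=1.6347
cmd 1: set κ=0.9219 → (κ,φ,ℓ)=(0.9219,89.95°,1.6347) → tip=(0.0009,1.0156,1.0825)
cmd 2: set ℓ=1.2637 → (κ,φ,ℓ)=(0.9219,89.95°,1.2637) → tip=(0.0006,0.6565,0.9966)
cmd 3: set φ=97.62° → (κ,φ,ℓ)=(0.9219,97.62°,1.2637) → tip=(-0.0871,0.6507,0.9966)

-0.087 0.651 0.997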